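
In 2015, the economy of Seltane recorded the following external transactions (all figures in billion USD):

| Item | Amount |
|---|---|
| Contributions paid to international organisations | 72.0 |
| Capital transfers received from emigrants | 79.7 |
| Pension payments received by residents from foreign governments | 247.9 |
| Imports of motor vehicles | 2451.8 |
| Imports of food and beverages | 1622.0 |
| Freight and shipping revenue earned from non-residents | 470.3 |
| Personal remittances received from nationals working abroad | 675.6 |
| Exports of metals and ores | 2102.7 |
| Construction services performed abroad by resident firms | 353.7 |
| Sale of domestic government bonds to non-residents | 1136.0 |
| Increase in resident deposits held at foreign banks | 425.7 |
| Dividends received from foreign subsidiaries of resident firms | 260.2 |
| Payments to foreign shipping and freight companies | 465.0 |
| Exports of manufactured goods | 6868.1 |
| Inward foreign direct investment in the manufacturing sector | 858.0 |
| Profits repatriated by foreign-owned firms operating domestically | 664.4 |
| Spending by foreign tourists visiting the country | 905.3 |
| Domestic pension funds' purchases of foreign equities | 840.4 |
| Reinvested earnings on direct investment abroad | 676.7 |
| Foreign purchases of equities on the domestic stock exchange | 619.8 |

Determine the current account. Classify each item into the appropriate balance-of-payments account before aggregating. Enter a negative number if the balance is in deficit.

7285.3

Goods: -1622.0 + 2102.7 - 2451.8 + 6868.1 = 4897.0
Services: 905.3 + 353.7 - 465.0 + 470.3 = 1264.3
Primary income: 676.7 + 260.2 - 664.4 = 272.5
Secondary income: 675.6 + 247.9 - 72.0 = 851.5
Current account = 4897.0 + 1264.3 + 272.5 + 851.5 = 7285.3
(Excluded from the current account — capital account: capital transfers received from emigrants 79.7; financial account: sale of domestic government bonds to non-residents 1136.0, increase in resident deposits held at foreign banks 425.7, inward foreign direct investment in the manufacturing sector 858.0, domestic pension funds' purchases of foreign equities 840.4, foreign purchases of equities on the domestic stock exchange 619.8.)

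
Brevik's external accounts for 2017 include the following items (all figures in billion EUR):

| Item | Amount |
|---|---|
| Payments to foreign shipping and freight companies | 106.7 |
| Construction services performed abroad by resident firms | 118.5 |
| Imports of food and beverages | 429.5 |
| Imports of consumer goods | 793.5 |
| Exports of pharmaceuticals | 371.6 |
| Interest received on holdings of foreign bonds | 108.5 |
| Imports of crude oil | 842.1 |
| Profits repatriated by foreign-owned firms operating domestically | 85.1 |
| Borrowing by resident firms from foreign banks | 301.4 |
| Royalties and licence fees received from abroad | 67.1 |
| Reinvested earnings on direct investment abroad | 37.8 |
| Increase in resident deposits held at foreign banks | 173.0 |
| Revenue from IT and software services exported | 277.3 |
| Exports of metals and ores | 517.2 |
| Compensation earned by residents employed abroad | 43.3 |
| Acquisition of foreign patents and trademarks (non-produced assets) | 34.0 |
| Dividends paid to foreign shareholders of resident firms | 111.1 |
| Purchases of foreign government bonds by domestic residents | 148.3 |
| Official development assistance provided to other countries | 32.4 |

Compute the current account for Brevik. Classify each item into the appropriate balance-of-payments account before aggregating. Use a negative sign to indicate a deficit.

Goods: -429.5 + 371.6 + 517.2 - 842.1 - 793.5 = -1176.3
Services: 277.3 + 118.5 - 106.7 + 67.1 = 356.2
Primary income: 108.5 - 111.1 + 37.8 + 43.3 - 85.1 = -6.6
Secondary income: -32.4
Current account = (-1176.3) + 356.2 + (-6.6) + (-32.4) = -859.1
(Excluded from the current account — financial account: borrowing by resident firms from foreign banks 301.4, increase in resident deposits held at foreign banks 173.0, purchases of foreign government bonds by domestic residents 148.3; capital account: acquisition of foreign patents and trademarks (non-produced assets) 34.0.)

-859.1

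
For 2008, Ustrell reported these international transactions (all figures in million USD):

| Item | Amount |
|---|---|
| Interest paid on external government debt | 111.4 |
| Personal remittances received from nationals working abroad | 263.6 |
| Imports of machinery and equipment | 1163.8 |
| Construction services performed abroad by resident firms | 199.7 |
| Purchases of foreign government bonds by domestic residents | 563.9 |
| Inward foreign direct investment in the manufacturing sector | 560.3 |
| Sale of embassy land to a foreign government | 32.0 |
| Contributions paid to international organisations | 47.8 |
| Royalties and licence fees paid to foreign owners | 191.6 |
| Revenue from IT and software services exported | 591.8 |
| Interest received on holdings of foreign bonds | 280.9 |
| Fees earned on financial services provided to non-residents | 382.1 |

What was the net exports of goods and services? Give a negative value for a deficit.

-181.8

Goods: -1163.8
Services: -191.6 + 591.8 + 199.7 + 382.1 = 982.0
Trade balance = -1163.8 + 982.0 = -181.8
(Excluded from the trade balance — primary income: interest paid on external government debt 111.4, interest received on holdings of foreign bonds 280.9; secondary income: personal remittances received from nationals working abroad 263.6, contributions paid to international organisations 47.8; financial account: purchases of foreign government bonds by domestic residents 563.9, inward foreign direct investment in the manufacturing sector 560.3; capital account: sale of embassy land to a foreign government 32.0.)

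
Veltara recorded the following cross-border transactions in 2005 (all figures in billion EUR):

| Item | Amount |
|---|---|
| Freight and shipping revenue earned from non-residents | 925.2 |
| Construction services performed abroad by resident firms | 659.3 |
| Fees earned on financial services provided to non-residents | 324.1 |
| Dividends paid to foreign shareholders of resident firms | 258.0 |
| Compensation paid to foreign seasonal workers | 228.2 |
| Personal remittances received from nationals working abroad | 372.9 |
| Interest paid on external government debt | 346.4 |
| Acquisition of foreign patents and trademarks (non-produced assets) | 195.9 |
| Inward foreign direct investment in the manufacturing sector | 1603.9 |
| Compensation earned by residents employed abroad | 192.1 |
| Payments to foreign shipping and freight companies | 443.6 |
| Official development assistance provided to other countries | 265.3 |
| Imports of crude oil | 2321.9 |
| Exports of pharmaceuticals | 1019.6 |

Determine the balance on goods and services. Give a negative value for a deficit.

Goods: 1019.6 - 2321.9 = -1302.3
Services: 925.2 - 443.6 + 659.3 + 324.1 = 1465.0
Trade balance = -1302.3 + 1465.0 = 162.7
(Excluded from the trade balance — primary income: dividends paid to foreign shareholders of resident firms 258.0, compensation paid to foreign seasonal workers 228.2, interest paid on external government debt 346.4, compensation earned by residents employed abroad 192.1; secondary income: personal remittances received from nationals working abroad 372.9, official development assistance provided to other countries 265.3; capital account: acquisition of foreign patents and trademarks (non-produced assets) 195.9; financial account: inward foreign direct investment in the manufacturing sector 1603.9.)

162.7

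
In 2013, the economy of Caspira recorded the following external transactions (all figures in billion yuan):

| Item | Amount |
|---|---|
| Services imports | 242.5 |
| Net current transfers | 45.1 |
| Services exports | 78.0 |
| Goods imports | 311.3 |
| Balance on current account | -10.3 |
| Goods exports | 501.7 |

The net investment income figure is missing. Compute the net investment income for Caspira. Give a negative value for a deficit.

Current account = goods balance + services balance + net primary income + net secondary income
Sum of the known components = 71.0
Net investment income = CA - (known components) = -10.3 - 71.0 = -81.3

-81.3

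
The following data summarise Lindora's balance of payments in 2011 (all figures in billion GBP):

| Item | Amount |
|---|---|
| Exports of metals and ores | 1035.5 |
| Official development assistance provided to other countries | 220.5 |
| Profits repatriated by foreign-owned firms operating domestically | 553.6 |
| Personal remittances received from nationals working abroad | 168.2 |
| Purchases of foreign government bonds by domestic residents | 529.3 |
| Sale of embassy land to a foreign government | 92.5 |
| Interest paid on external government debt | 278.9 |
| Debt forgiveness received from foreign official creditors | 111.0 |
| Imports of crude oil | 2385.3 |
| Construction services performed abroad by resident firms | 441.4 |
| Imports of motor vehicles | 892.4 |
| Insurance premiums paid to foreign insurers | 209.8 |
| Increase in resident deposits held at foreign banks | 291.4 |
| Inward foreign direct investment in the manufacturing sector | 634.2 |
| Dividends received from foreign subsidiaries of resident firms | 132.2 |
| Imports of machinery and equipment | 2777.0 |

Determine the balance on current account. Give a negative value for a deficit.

-5540.2

Goods: -2385.3 - 2777.0 + 1035.5 - 892.4 = -5019.2
Services: 441.4 - 209.8 = 231.6
Primary income: 132.2 - 278.9 - 553.6 = -700.3
Secondary income: -220.5 + 168.2 = -52.3
Current account = (-5019.2) + 231.6 + (-700.3) + (-52.3) = -5540.2
(Excluded from the current account — financial account: purchases of foreign government bonds by domestic residents 529.3, increase in resident deposits held at foreign banks 291.4, inward foreign direct investment in the manufacturing sector 634.2; capital account: sale of embassy land to a foreign government 92.5, debt forgiveness received from foreign official creditors 111.0.)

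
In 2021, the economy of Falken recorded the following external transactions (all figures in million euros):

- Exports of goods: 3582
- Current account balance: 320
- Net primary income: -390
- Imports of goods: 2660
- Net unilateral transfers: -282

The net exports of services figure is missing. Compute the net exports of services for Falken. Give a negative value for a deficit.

Current account = goods balance + services balance + net primary income + net secondary income
Sum of the known components = 250
Net exports of services = CA - (known components) = 320 - 250 = 70

70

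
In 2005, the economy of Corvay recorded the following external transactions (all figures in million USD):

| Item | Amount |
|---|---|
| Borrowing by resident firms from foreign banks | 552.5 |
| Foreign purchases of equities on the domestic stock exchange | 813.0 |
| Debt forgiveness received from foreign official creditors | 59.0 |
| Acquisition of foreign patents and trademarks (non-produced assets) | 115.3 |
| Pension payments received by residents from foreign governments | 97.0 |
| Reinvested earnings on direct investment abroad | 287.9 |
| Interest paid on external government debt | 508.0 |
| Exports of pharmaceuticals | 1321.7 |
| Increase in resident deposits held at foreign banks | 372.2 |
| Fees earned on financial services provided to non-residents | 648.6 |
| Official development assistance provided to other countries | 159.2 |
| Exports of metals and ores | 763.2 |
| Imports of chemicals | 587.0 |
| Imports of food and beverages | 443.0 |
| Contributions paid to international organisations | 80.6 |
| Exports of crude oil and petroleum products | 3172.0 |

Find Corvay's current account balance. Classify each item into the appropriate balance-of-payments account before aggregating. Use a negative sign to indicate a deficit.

4512.6

Goods: 3172.0 - 443.0 + 1321.7 + 763.2 - 587.0 = 4226.9
Services: 648.6
Primary income: 287.9 - 508.0 = -220.1
Secondary income: -159.2 - 80.6 + 97.0 = -142.8
Current account = 4226.9 + 648.6 + (-220.1) + (-142.8) = 4512.6
(Excluded from the current account — financial account: borrowing by resident firms from foreign banks 552.5, foreign purchases of equities on the domestic stock exchange 813.0, increase in resident deposits held at foreign banks 372.2; capital account: debt forgiveness received from foreign official creditors 59.0, acquisition of foreign patents and trademarks (non-produced assets) 115.3.)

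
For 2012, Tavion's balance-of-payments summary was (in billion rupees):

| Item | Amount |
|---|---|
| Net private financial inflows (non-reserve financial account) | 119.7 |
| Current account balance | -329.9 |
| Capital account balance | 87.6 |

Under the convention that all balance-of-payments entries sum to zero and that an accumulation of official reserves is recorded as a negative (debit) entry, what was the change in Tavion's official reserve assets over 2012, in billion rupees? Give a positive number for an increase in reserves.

Official reserve transactions balance = -((-329.9) + 87.6 + 119.7) = 122.6
An accumulation of reserves is recorded as a debit (negative entry), so the change in the stock of reserves is the negative of that balance.
Change in official reserves = -(122.6) = -122.6

-122.6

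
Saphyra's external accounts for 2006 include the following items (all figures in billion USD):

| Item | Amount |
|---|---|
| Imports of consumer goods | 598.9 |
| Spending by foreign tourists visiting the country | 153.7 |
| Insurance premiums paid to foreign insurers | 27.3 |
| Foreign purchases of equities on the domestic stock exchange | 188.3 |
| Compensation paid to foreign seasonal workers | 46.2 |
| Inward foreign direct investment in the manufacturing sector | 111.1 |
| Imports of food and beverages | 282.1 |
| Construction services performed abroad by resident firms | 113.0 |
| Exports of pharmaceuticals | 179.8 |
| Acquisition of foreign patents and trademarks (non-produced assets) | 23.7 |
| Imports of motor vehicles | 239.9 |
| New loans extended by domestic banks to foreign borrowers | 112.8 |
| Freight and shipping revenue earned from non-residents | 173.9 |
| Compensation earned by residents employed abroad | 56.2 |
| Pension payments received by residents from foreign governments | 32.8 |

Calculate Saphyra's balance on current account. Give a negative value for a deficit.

Goods: 179.8 - 239.9 - 598.9 - 282.1 = -941.1
Services: 113.0 + 153.7 - 27.3 + 173.9 = 413.3
Primary income: 56.2 - 46.2 = 10.0
Secondary income: 32.8
Current account = (-941.1) + 413.3 + 10.0 + 32.8 = -485.0
(Excluded from the current account — financial account: foreign purchases of equities on the domestic stock exchange 188.3, inward foreign direct investment in the manufacturing sector 111.1, new loans extended by domestic banks to foreign borrowers 112.8; capital account: acquisition of foreign patents and trademarks (non-produced assets) 23.7.)

-485.0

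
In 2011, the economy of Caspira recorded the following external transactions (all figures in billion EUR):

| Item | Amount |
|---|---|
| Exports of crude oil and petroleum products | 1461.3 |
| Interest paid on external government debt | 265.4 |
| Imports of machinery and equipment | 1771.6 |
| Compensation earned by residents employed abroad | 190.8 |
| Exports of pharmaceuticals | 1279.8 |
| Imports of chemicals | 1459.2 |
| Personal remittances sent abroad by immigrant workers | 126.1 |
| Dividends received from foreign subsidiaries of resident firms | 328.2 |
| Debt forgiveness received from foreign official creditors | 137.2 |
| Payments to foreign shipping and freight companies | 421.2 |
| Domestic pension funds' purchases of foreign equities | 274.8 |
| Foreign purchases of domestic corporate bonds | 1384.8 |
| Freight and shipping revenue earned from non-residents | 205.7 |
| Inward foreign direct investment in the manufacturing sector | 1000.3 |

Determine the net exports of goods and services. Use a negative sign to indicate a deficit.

-705.2

Goods: 1461.3 - 1459.2 + 1279.8 - 1771.6 = -489.7
Services: 205.7 - 421.2 = -215.5
Trade balance = -489.7 + (-215.5) = -705.2
(Excluded from the trade balance — primary income: interest paid on external government debt 265.4, compensation earned by residents employed abroad 190.8, dividends received from foreign subsidiaries of resident firms 328.2; secondary income: personal remittances sent abroad by immigrant workers 126.1; capital account: debt forgiveness received from foreign official creditors 137.2; financial account: domestic pension funds' purchases of foreign equities 274.8, foreign purchases of domestic corporate bonds 1384.8, inward foreign direct investment in the manufacturing sector 1000.3.)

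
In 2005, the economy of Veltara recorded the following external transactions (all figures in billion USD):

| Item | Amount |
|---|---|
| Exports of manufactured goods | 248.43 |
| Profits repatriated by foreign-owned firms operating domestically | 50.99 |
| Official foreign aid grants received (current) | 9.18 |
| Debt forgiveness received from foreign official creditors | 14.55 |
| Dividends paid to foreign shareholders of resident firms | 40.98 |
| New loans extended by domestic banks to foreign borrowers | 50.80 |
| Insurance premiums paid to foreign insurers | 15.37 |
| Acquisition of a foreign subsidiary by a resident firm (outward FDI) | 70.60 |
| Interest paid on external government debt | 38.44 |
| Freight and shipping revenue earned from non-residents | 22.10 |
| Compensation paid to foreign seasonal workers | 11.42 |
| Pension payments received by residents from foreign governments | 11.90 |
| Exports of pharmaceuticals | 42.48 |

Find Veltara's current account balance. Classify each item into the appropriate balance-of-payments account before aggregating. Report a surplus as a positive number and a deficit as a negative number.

Goods: 42.48 + 248.43 = 290.91
Services: -15.37 + 22.10 = 6.73
Primary income: -38.44 - 11.42 - 40.98 - 50.99 = -141.83
Secondary income: 11.90 + 9.18 = 21.08
Current account = 290.91 + 6.73 + (-141.83) + 21.08 = 176.89
(Excluded from the current account — capital account: debt forgiveness received from foreign official creditors 14.55; financial account: new loans extended by domestic banks to foreign borrowers 50.80, acquisition of a foreign subsidiary by a resident firm (outward FDI) 70.60.)

176.89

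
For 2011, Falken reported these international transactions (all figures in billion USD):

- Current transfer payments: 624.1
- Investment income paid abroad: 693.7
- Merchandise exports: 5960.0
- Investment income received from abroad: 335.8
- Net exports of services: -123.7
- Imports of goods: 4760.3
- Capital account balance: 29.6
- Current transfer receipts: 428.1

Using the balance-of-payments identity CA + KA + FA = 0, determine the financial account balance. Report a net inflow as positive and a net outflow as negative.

-551.7

Goods balance = 5960.0 - 4760.3 = 1199.7
Services balance = -123.7
Trade balance (goods + services) = 1199.7 + (-123.7) = 1076.0
Net primary income = 335.8 - 693.7 = -357.9
Net secondary income = 428.1 - 624.1 = -196.0
Current account = 1076.0 + (-357.9) + (-196.0) = 522.1
Financial account = -(522.1 + 29.6) = -551.7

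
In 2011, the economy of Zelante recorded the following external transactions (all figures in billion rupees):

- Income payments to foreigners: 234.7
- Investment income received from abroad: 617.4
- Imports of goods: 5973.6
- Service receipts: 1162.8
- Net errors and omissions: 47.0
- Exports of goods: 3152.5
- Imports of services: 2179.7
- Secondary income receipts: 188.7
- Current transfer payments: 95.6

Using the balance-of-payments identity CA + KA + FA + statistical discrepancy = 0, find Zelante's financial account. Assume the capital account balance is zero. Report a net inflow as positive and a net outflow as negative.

Goods balance = 3152.5 - 5973.6 = -2821.1
Services balance = 1162.8 - 2179.7 = -1016.9
Trade balance (goods + services) = -2821.1 + (-1016.9) = -3838.0
Net primary income = 617.4 - 234.7 = 382.7
Net secondary income = 188.7 - 95.6 = 93.1
Current account = -3838.0 + 382.7 + 93.1 = -3362.2
Financial account = -(-3362.2 + 47.0) = 3315.2

3315.2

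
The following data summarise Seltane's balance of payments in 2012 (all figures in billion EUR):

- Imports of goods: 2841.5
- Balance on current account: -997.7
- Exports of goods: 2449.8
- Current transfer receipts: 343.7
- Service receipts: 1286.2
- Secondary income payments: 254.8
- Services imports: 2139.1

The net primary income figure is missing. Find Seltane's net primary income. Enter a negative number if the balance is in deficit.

Current account = goods balance + services balance + net primary income + net secondary income
Sum of the known components = -1155.7
Net primary income = CA - (known components) = -997.7 - (-1155.7) = 158.0

158.0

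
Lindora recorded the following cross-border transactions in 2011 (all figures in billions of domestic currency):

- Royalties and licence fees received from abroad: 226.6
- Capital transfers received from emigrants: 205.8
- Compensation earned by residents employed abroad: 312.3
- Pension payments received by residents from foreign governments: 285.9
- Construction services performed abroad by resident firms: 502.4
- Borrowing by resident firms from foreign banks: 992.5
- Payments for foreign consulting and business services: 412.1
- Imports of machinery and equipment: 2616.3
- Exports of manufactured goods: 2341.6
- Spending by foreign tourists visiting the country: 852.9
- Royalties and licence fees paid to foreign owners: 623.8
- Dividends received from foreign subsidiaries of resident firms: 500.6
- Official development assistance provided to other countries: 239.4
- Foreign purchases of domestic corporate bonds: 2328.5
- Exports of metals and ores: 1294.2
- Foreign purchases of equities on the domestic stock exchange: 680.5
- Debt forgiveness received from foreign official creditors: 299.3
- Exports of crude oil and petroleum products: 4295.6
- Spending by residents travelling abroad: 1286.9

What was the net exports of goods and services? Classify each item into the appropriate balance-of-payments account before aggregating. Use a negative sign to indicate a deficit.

4574.2

Goods: -2616.3 + 1294.2 + 2341.6 + 4295.6 = 5315.1
Services: -623.8 - 1286.9 - 412.1 + 226.6 + 852.9 + 502.4 = -740.9
Trade balance = 5315.1 + (-740.9) = 4574.2
(Excluded from the trade balance — capital account: capital transfers received from emigrants 205.8, debt forgiveness received from foreign official creditors 299.3; primary income: compensation earned by residents employed abroad 312.3, dividends received from foreign subsidiaries of resident firms 500.6; secondary income: pension payments received by residents from foreign governments 285.9, official development assistance provided to other countries 239.4; financial account: borrowing by resident firms from foreign banks 992.5, foreign purchases of domestic corporate bonds 2328.5, foreign purchases of equities on the domestic stock exchange 680.5.)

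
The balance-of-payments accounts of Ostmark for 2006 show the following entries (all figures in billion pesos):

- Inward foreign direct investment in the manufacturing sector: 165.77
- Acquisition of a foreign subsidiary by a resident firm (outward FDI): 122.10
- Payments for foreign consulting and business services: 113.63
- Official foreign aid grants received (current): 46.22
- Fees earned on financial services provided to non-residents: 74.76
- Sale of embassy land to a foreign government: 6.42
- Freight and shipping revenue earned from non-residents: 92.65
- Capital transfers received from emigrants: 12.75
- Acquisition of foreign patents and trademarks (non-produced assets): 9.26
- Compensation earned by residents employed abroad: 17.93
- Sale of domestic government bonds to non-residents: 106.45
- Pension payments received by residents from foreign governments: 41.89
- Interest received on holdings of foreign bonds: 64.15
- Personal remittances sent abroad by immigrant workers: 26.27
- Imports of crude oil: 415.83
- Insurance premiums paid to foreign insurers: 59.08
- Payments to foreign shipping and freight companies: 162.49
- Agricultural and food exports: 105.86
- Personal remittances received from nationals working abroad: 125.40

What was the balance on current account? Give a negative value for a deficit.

-208.44

Goods: 105.86 - 415.83 = -309.97
Services: -113.63 + 74.76 - 59.08 + 92.65 - 162.49 = -167.79
Primary income: 17.93 + 64.15 = 82.08
Secondary income: 125.40 - 26.27 + 41.89 + 46.22 = 187.24
Current account = (-309.97) + (-167.79) + 82.08 + 187.24 = -208.44
(Excluded from the current account — financial account: inward foreign direct investment in the manufacturing sector 165.77, acquisition of a foreign subsidiary by a resident firm (outward FDI) 122.10, sale of domestic government bonds to non-residents 106.45; capital account: sale of embassy land to a foreign government 6.42, capital transfers received from emigrants 12.75, acquisition of foreign patents and trademarks (non-produced assets) 9.26.)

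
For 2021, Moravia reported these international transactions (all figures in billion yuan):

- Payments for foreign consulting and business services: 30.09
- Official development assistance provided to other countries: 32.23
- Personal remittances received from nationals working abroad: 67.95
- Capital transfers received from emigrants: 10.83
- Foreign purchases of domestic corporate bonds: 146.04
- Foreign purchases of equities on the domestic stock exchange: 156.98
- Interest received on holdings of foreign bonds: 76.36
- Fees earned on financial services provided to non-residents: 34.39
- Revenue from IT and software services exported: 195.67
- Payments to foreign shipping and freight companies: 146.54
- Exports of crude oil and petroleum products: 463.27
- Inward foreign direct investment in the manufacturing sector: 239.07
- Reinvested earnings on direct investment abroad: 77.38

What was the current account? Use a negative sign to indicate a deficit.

706.16

Goods: 463.27
Services: 195.67 + 34.39 - 30.09 - 146.54 = 53.43
Primary income: 76.36 + 77.38 = 153.74
Secondary income: -32.23 + 67.95 = 35.72
Current account = 463.27 + 53.43 + 153.74 + 35.72 = 706.16
(Excluded from the current account — capital account: capital transfers received from emigrants 10.83; financial account: foreign purchases of domestic corporate bonds 146.04, foreign purchases of equities on the domestic stock exchange 156.98, inward foreign direct investment in the manufacturing sector 239.07.)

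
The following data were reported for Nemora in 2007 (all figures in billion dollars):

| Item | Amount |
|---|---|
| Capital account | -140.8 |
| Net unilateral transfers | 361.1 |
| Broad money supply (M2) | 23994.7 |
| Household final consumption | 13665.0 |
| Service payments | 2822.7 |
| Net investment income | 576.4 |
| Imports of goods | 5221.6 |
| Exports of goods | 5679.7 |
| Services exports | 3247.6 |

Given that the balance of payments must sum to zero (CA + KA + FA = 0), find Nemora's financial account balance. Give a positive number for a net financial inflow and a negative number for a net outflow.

Goods balance = 5679.7 - 5221.6 = 458.1
Services balance = 3247.6 - 2822.7 = 424.9
Trade balance (goods + services) = 458.1 + 424.9 = 883.0
Net primary income = 576.4
Net secondary income = 361.1
Current account = 883.0 + 576.4 + 361.1 = 1820.5
Financial account = -(1820.5 + (-140.8)) = -1679.7

-1679.7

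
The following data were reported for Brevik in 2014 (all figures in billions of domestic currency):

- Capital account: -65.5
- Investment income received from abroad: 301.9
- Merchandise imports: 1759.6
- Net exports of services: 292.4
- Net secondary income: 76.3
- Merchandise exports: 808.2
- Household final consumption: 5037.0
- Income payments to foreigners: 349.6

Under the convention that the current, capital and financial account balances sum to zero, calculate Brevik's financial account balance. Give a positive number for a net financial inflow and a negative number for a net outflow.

695.9

Goods balance = 808.2 - 1759.6 = -951.4
Services balance = 292.4
Trade balance (goods + services) = -951.4 + 292.4 = -659.0
Net primary income = 301.9 - 349.6 = -47.7
Net secondary income = 76.3
Current account = -659.0 + (-47.7) + 76.3 = -630.4
Financial account = -(-630.4 + (-65.5)) = 695.9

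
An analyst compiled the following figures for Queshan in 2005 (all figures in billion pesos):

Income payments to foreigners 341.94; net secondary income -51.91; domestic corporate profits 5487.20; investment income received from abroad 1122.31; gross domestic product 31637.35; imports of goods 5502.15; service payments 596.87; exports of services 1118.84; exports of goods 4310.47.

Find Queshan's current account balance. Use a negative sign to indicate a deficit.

Goods balance = 4310.47 - 5502.15 = -1191.68
Services balance = 1118.84 - 596.87 = 521.97
Trade balance (goods + services) = -1191.68 + 521.97 = -669.71
Net primary income = 1122.31 - 341.94 = 780.37
Net secondary income = -51.91
Current account = -669.71 + 780.37 + (-51.91) = 58.75

58.75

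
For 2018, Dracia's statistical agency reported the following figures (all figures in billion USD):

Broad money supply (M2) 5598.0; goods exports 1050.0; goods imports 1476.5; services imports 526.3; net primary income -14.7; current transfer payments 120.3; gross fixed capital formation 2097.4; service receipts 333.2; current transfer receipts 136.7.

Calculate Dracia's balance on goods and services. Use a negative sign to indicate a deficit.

Goods balance = 1050.0 - 1476.5 = -426.5
Services balance = 333.2 - 526.3 = -193.1
Trade balance (goods + services) = -426.5 + (-193.1) = -619.6

-619.6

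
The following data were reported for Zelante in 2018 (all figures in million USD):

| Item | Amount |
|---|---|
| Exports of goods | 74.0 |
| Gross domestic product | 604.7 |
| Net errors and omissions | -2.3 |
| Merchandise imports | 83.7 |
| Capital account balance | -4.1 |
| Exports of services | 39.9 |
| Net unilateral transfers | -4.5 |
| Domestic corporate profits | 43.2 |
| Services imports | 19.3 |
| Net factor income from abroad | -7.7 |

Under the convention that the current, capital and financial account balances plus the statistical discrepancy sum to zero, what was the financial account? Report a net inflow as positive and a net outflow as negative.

7.7

Goods balance = 74.0 - 83.7 = -9.7
Services balance = 39.9 - 19.3 = 20.6
Trade balance (goods + services) = -9.7 + 20.6 = 10.9
Net primary income = -7.7
Net secondary income = -4.5
Current account = 10.9 + (-7.7) + (-4.5) = -1.3
Financial account = -(-1.3 + (-4.1) + (-2.3)) = 7.7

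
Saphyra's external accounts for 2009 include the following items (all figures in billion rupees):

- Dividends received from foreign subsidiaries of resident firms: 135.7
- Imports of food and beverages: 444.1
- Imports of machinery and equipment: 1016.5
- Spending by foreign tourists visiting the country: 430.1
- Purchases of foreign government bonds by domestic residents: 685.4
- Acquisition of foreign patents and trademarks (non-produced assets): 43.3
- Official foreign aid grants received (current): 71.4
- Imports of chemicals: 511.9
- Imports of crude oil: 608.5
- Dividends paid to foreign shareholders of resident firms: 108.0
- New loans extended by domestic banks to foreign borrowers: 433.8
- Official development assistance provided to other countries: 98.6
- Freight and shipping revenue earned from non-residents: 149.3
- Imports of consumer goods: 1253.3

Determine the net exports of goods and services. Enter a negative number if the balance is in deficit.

-3254.9

Goods: -1253.3 - 608.5 - 511.9 - 1016.5 - 444.1 = -3834.3
Services: 430.1 + 149.3 = 579.4
Trade balance = -3834.3 + 579.4 = -3254.9
(Excluded from the trade balance — primary income: dividends received from foreign subsidiaries of resident firms 135.7, dividends paid to foreign shareholders of resident firms 108.0; financial account: purchases of foreign government bonds by domestic residents 685.4, new loans extended by domestic banks to foreign borrowers 433.8; capital account: acquisition of foreign patents and trademarks (non-produced assets) 43.3; secondary income: official foreign aid grants received (current) 71.4, official development assistance provided to other countries 98.6.)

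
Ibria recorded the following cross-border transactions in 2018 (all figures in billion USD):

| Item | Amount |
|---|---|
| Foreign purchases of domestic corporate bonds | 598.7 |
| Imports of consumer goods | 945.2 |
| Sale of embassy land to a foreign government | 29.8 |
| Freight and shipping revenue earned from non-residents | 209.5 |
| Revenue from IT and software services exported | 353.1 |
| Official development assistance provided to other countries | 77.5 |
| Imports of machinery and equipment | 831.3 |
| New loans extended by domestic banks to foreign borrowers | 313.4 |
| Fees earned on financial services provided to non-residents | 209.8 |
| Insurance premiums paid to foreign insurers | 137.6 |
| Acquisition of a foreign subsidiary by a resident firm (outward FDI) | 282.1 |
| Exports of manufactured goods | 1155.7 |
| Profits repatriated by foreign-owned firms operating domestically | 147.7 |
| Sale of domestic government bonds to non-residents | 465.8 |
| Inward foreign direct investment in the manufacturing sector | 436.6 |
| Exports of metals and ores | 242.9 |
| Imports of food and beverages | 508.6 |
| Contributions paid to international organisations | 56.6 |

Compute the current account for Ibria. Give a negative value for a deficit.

Goods: 242.9 - 831.3 + 1155.7 - 508.6 - 945.2 = -886.5
Services: 209.8 + 209.5 - 137.6 + 353.1 = 634.8
Primary income: -147.7
Secondary income: -77.5 - 56.6 = -134.1
Current account = (-886.5) + 634.8 + (-147.7) + (-134.1) = -533.5
(Excluded from the current account — financial account: foreign purchases of domestic corporate bonds 598.7, new loans extended by domestic banks to foreign borrowers 313.4, acquisition of a foreign subsidiary by a resident firm (outward FDI) 282.1, sale of domestic government bonds to non-residents 465.8, inward foreign direct investment in the manufacturing sector 436.6; capital account: sale of embassy land to a foreign government 29.8.)

-533.5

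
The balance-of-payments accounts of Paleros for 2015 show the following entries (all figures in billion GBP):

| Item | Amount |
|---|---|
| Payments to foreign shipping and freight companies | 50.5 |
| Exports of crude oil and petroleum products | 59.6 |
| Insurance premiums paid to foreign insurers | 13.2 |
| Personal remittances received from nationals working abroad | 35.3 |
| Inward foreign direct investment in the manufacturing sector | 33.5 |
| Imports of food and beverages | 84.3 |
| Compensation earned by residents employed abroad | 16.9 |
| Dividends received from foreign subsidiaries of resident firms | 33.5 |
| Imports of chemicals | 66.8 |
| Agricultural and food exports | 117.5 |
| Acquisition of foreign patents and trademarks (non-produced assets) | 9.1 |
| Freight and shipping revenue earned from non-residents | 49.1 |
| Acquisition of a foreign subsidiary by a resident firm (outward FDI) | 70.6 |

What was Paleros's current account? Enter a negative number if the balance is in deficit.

97.1

Goods: -84.3 - 66.8 + 117.5 + 59.6 = 26.0
Services: -50.5 + 49.1 - 13.2 = -14.6
Primary income: 16.9 + 33.5 = 50.4
Secondary income: 35.3
Current account = 26.0 + (-14.6) + 50.4 + 35.3 = 97.1
(Excluded from the current account — financial account: inward foreign direct investment in the manufacturing sector 33.5, acquisition of a foreign subsidiary by a resident firm (outward FDI) 70.6; capital account: acquisition of foreign patents and trademarks (non-produced assets) 9.1.)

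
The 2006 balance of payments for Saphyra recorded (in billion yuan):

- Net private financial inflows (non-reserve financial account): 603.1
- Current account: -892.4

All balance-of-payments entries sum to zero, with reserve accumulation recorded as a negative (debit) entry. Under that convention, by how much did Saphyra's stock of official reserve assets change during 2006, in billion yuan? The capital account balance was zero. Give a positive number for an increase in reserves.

Official reserve transactions balance = -((-892.4) + 603.1) = 289.3
An accumulation of reserves is recorded as a debit (negative entry), so the change in the stock of reserves is the negative of that balance.
Change in official reserves = -(289.3) = -289.3

-289.3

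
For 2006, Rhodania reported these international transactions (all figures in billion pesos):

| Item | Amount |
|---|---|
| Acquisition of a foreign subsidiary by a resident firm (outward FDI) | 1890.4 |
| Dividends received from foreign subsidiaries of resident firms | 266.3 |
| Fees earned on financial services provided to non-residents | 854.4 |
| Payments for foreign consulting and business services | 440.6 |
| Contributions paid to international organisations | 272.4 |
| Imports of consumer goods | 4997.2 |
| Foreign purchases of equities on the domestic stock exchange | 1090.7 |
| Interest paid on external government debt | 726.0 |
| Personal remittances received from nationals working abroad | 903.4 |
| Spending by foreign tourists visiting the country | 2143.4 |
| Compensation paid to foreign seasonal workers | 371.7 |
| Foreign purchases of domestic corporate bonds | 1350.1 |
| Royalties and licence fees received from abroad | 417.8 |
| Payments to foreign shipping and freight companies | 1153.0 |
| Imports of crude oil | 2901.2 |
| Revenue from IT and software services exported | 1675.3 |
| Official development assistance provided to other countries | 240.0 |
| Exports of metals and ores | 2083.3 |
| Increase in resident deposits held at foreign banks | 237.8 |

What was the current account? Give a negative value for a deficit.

-2758.2

Goods: 2083.3 - 4997.2 - 2901.2 = -5815.1
Services: 417.8 + 2143.4 - 440.6 + 1675.3 - 1153.0 + 854.4 = 3497.3
Primary income: -371.7 - 726.0 + 266.3 = -831.4
Secondary income: -272.4 - 240.0 + 903.4 = 391.0
Current account = (-5815.1) + 3497.3 + (-831.4) + 391.0 = -2758.2
(Excluded from the current account — financial account: acquisition of a foreign subsidiary by a resident firm (outward FDI) 1890.4, foreign purchases of equities on the domestic stock exchange 1090.7, foreign purchases of domestic corporate bonds 1350.1, increase in resident deposits held at foreign banks 237.8.)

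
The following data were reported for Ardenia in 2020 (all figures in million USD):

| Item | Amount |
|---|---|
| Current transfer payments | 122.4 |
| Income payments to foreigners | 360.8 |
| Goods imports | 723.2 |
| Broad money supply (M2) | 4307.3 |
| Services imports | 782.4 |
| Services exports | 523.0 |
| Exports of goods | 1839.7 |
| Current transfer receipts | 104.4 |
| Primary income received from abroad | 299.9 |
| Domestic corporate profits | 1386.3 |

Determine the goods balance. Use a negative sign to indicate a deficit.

1116.5

Goods balance = 1839.7 - 723.2 = 1116.5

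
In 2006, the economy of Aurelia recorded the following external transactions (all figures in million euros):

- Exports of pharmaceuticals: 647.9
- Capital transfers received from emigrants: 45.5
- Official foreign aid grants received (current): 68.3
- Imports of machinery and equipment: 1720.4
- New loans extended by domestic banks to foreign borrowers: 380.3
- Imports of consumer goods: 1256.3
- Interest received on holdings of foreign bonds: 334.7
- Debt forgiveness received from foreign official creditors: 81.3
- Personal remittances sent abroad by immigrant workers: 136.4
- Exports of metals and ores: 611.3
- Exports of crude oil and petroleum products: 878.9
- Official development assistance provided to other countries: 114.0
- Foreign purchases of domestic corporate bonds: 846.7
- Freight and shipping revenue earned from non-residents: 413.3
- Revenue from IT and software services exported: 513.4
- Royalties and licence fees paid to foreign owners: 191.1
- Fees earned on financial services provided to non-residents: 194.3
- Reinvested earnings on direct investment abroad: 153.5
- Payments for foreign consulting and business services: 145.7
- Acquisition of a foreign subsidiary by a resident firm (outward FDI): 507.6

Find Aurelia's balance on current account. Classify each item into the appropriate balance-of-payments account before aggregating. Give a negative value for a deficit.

Goods: -1720.4 + 647.9 + 878.9 - 1256.3 + 611.3 = -838.6
Services: 413.3 + 513.4 - 145.7 + 194.3 - 191.1 = 784.2
Primary income: 334.7 + 153.5 = 488.2
Secondary income: -136.4 - 114.0 + 68.3 = -182.1
Current account = (-838.6) + 784.2 + 488.2 + (-182.1) = 251.7
(Excluded from the current account — capital account: capital transfers received from emigrants 45.5, debt forgiveness received from foreign official creditors 81.3; financial account: new loans extended by domestic banks to foreign borrowers 380.3, foreign purchases of domestic corporate bonds 846.7, acquisition of a foreign subsidiary by a resident firm (outward FDI) 507.6.)

251.7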